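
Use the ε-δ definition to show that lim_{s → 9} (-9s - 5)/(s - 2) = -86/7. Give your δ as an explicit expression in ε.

δ = min(7/2, (49/46)ε)

Let ε > 0. We want δ > 0 with 0 < |s − 9| < δ ⇒ |(-9s - 5)/(s - 2) + 86/7| < ε.
Combining over a common denominator, (-9s - 5)/(s - 2) + 86/7 = [(-9s - 5)·7 − (-86)·(s - 2)] / [7·(s - 2)] = 23(s − 9) / (7(s - 2)).
So |(-9s - 5)/(s - 2) + 86/7| = 23|s − 9| / (7·|s − 2|).
Require δ ≤ 7/2, so |s − 2| ≥ |7| − |s − 9| > 7 − 7/2 = 7/2.
Hence |(-9s - 5)/(s - 2) + 86/7| < 23|s − 9|/(7·(7/2)) = (46/49)|s − 9|, which is < ε once |s − 9| < (49/46)ε.
Take δ = min(7/2, (49/46)ε). Then 0 < |s − 9| < δ forces both bounds, so |(-9s - 5)/(s - 2) + 86/7| < ε.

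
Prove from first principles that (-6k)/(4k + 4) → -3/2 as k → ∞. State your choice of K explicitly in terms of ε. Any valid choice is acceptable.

K = (3/2)/ε

Suppose ε > 0. For k ≥ 1, |(-6k)/(4k + 4) + 3/2| = |24|/(4(4k + 4)) = 24/(4(4k + 4)).
Since 4k + 4 ≥ 4k for k ≥ 1, this is ≤ 24/(4·4k) = (3/2)/k.
So |(-6k)/(4k + 4) + 3/2| < ε whenever k > (3/2)/ε.
Take K = (3/2)/ε. If k > K then |(-6k)/(4k + 4) + 3/2| ≤ (3/2)/k < ε.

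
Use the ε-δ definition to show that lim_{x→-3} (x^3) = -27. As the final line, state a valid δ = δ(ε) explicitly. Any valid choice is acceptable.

Let ε > 0 be given. We seek δ > 0 with 0 < |x + 3| < δ ⇒ |x^3 + 27| < ε.
Factor: x^3 + 27 = (x + 3)(x^2 - 3x + 9), so |x^3 + 27| = |x + 3|·|x^2 - 3x + 9|.
Restrict δ ≤ 1. Then |x + 3| < 1 gives |x| < 4, so by the triangle inequality |x^2 - 3x + 9| ≤ 4^2 + 3·4 + 9 = 37.
Hence |x^3 + 27| ≤ 37|x + 3|, which is < ε once |x + 3| < ε/37.
Take δ = min(1, ε/37). If 0 < |x + 3| < δ then both bounds hold and |x^3 + 27| ≤ 37|x + 3| < 37·(ε/37) = ε.

δ = min(1, ε/37)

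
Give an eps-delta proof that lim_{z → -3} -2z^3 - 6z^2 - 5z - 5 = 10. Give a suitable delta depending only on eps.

delta = min(2, eps/55)

Let eps > 0 be given. We want delta > 0 such that 0 < |z + 3| < delta implies |(-2z^3 - 6z^2 - 5z - 5) − 10| < eps.
(-2z^3 - 6z^2 - 5z - 5) − 10 = -2z^3 - 6z^2 - 5z - 15 = (z + 3)(-2z^2 - 5).
So |(-2z^3 - 6z^2 - 5z - 5) − 10| = |z + 3|·|-2z^2 - 5|.
Assume first that |z + 3| < 2, so |z| < 5. Then |-2z^2 - 5| ≤ 2·5^2 + 5 = 55.
Hence |(-2z^3 - 6z^2 - 5z - 5) − 10| ≤ 55|z + 3| < eps provided |z + 3| < eps/55.
Take delta = min(2, eps/55). Then 0 < |z + 3| < delta gives both |z + 3| < 2 and |z + 3| < eps/55, so |(-2z^3 - 6z^2 - 5z - 5) − 10| < eps.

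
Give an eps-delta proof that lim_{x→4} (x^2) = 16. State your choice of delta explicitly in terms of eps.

Suppose eps > 0. We seek delta > 0 with 0 < |x − 4| < delta ⇒ |x^2 − 16| < eps.
Factor: x^2 − 16 = (x − 4)(x + 4), so |x^2 − 16| = |x − 4|·|x + 4|.
Impose delta ≤ 1 so that |x| < 5; then |x + 4| ≤ 9.
Hence |x^2 − 16| ≤ 9|x − 4|, which is < eps once |x − 4| < eps/9.
Take delta = min(1, eps/9). If 0 < |x − 4| < delta then both bounds hold and |x^2 − 16| ≤ 9|x − 4| < 9·(eps/9) = eps.

delta = min(1, eps/9)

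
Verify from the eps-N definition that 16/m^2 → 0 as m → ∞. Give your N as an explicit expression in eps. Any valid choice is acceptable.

Fix eps > 0. For m ≥ 1, |16/m^2 − 0| = 16/m^2.
16/m^2 < eps ⇔ m^2 > 16/eps ⇔ m > (16/eps)^{1/2}.
Take N = (16/eps)^{1/2}. Then m > N implies 16/m^2 < eps.

N = (16/eps)^{1/2}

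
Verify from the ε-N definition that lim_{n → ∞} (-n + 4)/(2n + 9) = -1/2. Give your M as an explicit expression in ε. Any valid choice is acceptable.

M = (17/4)/ε

Suppose ε > 0. For n ≥ 1, |(-n + 4)/(2n + 9) + 1/2| = |17|/(2(2n + 9)) = 17/(2(2n + 9)).
Since 2n + 9 ≥ 2n for n ≥ 1, this is ≤ 17/(2·2n) = (17/4)/n.
So |(-n + 4)/(2n + 9) + 1/2| < ε whenever n > (17/4)/ε.
Take M = (17/4)/ε. If n > M then |(-n + 4)/(2n + 9) + 1/2| ≤ (17/4)/n < ε.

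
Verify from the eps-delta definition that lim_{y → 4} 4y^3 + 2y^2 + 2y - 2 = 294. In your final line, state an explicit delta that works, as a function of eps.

Let eps > 0 be given. We want delta > 0 such that 0 < |y − 4| < delta implies |(4y^3 + 2y^2 + 2y - 2) − 294| < eps.
(4y^3 + 2y^2 + 2y - 2) − 294 = 4y^3 + 2y^2 + 2y - 296 = (y − 4)(4y^2 + 18y + 74).
So |(4y^3 + 2y^2 + 2y - 2) − 294| = |y − 4|·|4y^2 + 18y + 74|.
Assume first that |y − 4| < 1, so |y| < 5. Then |4y^2 + 18y + 74| ≤ 4·5^2 + 18·5 + 74 = 264.
Hence |(4y^3 + 2y^2 + 2y - 2) − 294| ≤ 264|y − 4| < eps provided |y − 4| < eps/264.
Choosing delta = min(1, eps/264) ensures both conditions, hence |(4y^3 + 2y^2 + 2y - 2) − 294| < eps.

delta = min(1, eps/264)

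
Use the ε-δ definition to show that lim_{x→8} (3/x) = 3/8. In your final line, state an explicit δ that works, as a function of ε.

δ = min(4, (32/3)ε)

Let ε > 0. We seek δ > 0 such that 0 < |x − 8| < δ implies |3/x − (3/8)| < ε.
|3/x − (3/8)| = 3·|8 − x|/(8·|x|) = 3|x − 8|/(8|x|).
Restrict δ ≤ 4. Then |x − 8| < 4 gives |x| > 4, so 8|x| > 32.
Then |3/x − (3/8)| < 3|x − 8|/32, which is < ε when |x − 8| < (32/3)ε.
Take δ = min(4, (32/3)ε). Then 0 < |x − 8| < δ gives both |x − 8| < 4 and |x − 8| < (32/3)ε, so |3/x − (3/8)| < ε.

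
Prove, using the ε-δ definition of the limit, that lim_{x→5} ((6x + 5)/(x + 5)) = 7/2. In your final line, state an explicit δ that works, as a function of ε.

δ = min(5, 2ε)

Fix ε > 0. We want δ > 0 with 0 < |x − 5| < δ ⇒ |(6x + 5)/(x + 5) − (7/2)| < ε.
Combining over a common denominator, (6x + 5)/(x + 5) − (7/2) = [(6x + 5)·10 − 35·(x + 5)] / [10·(x + 5)] = 25(x − 5) / (10(x + 5)).
So |(6x + 5)/(x + 5) − (7/2)| = 25|x − 5| / (10·|x + 5|).
Require δ ≤ 5, so |x + 5| ≥ |10| − |x − 5| > 10 − 5 = 5.
Hence |(6x + 5)/(x + 5) − (7/2)| < 25|x − 5|/(10·5) = (1/2)|x − 5|, which is < ε once |x − 5| < 2ε.
Take δ = min(5, 2ε). Then 0 < |x − 5| < δ forces both bounds, so |(6x + 5)/(x + 5) − (7/2)| < ε.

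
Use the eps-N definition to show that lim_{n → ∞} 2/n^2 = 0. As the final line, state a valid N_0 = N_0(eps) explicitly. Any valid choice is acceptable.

N_0 = (2/eps)^{1/2}

Suppose eps > 0. For n ≥ 1, |2/n^2 − 0| = 2/n^2.
2/n^2 < eps ⇔ n^2 > 2/eps ⇔ n > (2/eps)^{1/2}.
Take N_0 = (2/eps)^{1/2}. Then n > N_0 implies 2/n^2 < eps.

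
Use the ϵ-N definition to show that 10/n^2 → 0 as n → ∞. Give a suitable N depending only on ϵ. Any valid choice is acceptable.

Let ϵ > 0. For n ≥ 1, |10/n^2 − 0| = 10/n^2.
10/n^2 < ϵ ⇔ n^2 > 10/ϵ ⇔ n > (10/ϵ)^{1/2}.
Take N = (10/ϵ)^{1/2}. Then n > N implies 10/n^2 < ϵ.

N = (10/ϵ)^{1/2}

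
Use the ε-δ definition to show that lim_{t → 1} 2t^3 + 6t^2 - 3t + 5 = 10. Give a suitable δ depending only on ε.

δ = min(1, ε/29)

Let ε > 0 be given. We want δ > 0 such that 0 < |t − 1| < δ implies |(2t^3 + 6t^2 - 3t + 5) − 10| < ε.
(2t^3 + 6t^2 - 3t + 5) − 10 = 2t^3 + 6t^2 - 3t - 5 = (t − 1)(2t^2 + 8t + 5).
So |(2t^3 + 6t^2 - 3t + 5) − 10| = |t − 1|·|2t^2 + 8t + 5|.
Require δ ≤ 1. Then |t − 1| < 1 gives |t| < 2, and by the triangle inequality |2t^2 + 8t + 5| ≤ 2·2^2 + 8·2 + 5 = 29.
Hence |(2t^3 + 6t^2 - 3t + 5) − 10| ≤ 29|t − 1| < ε provided |t − 1| < ε/29.
Choosing δ = min(1, ε/29) ensures both conditions, hence |(2t^3 + 6t^2 - 3t + 5) − 10| < ε.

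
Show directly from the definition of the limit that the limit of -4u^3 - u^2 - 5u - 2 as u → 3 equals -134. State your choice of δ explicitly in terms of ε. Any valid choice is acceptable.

δ = min(1, ε/160)

Suppose ε > 0. We want δ > 0 such that 0 < |u − 3| < δ implies |(-4u^3 - u^2 - 5u - 2) + 134| < ε.
(-4u^3 - u^2 - 5u - 2) + 134 = -4u^3 - u^2 - 5u + 132 = (u − 3)(-4u^2 - 13u - 44).
So |(-4u^3 - u^2 - 5u - 2) + 134| = |u − 3|·|-4u^2 - 13u - 44|.
Assume first that |u − 3| < 1, so |u| < 4. Then |-4u^2 - 13u - 44| ≤ 4·4^2 + 13·4 + 44 = 160.
Hence |(-4u^3 - u^2 - 5u - 2) + 134| ≤ 160|u − 3| < ε provided |u − 3| < ε/160.
Take δ = min(1, ε/160). Then 0 < |u − 3| < δ gives both |u − 3| < 1 and |u − 3| < ε/160, so |(-4u^3 - u^2 - 5u - 2) + 134| < ε.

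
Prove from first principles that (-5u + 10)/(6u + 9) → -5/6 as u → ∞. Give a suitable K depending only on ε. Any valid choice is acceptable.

Suppose ε > 0. We seek K > 0 such that u > K implies |(-5u + 10)/(6u + 9) + 5/6| < ε.
(-5u + 10)/(6u + 9) + 5/6 = (6(-5u + 10) − (-5)(6u + 9)) / (6(6u + 9)) = 105/(6(6u + 9)).
For u > 0 we have 6u + 9 > 6u, so |(-5u + 10)/(6u + 9) + 5/6| = 105/(6(6u + 9)) < 105/(6·6u) = (35/12)/u.
Thus |(-5u + 10)/(6u + 9) + 5/6| < ε whenever u > (35/12)/ε.
Take K = (35/12)/ε. If u > K then |(-5u + 10)/(6u + 9) + 5/6| < (35/12)/u < ε.

K = (35/12)/ε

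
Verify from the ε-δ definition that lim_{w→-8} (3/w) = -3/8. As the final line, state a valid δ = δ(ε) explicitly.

Let ε > 0. We seek δ > 0 such that 0 < |w + 8| < δ implies |3/w + 3/8| < ε.
|3/w + 3/8| = 3·|-8 − w|/(8·|w|) = 3|w + 8|/(8|w|).
Restrict δ ≤ 4. Then |w + 8| < 4 gives |w| > 4, so 8|w| > 32.
Then |3/w + 3/8| < 3|w + 8|/32, which is < ε when |w + 8| < (32/3)ε.
Take δ = min(4, (32/3)ε). Then 0 < |w + 8| < δ gives both |w + 8| < 4 and |w + 8| < (32/3)ε, so |3/w + 3/8| < ε.

δ = min(4, (32/3)ε)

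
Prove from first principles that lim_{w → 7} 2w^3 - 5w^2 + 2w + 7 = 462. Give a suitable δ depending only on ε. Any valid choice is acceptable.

Suppose ε > 0. We want δ > 0 such that 0 < |w − 7| < δ implies |(2w^3 - 5w^2 + 2w + 7) − 462| < ε.
(2w^3 - 5w^2 + 2w + 7) − 462 = 2w^3 - 5w^2 + 2w - 455 = (w − 7)(2w^2 + 9w + 65).
So |(2w^3 - 5w^2 + 2w + 7) − 462| = |w − 7|·|2w^2 + 9w + 65|.
Assume first that |w − 7| < 1, so |w| < 8. Then |2w^2 + 9w + 65| ≤ 2·8^2 + 9·8 + 65 = 265.
Hence |(2w^3 - 5w^2 + 2w + 7) − 462| ≤ 265|w − 7| < ε provided |w − 7| < ε/265.
Take δ = min(1, ε/265). Then 0 < |w − 7| < δ gives both |w − 7| < 1 and |w − 7| < ε/265, so |(2w^3 - 5w^2 + 2w + 7) − 462| < ε.

δ = min(1, ε/265)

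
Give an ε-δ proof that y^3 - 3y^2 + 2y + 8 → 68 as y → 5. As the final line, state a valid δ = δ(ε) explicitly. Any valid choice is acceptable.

δ = min(2, ε/75)

Let ε > 0 be given. We want δ > 0 such that 0 < |y − 5| < δ implies |(y^3 - 3y^2 + 2y + 8) − 68| < ε.
(y^3 - 3y^2 + 2y + 8) − 68 = y^3 - 3y^2 + 2y - 60 = (y − 5)(y^2 + 2y + 12).
So |(y^3 - 3y^2 + 2y + 8) − 68| = |y − 5|·|y^2 + 2y + 12|.
Require δ ≤ 2. Then |y − 5| < 2 gives |y| < 7, and by the triangle inequality |y^2 + 2y + 12| ≤ 7^2 + 2·7 + 12 = 75.
Hence |(y^3 - 3y^2 + 2y + 8) − 68| ≤ 75|y − 5| < ε provided |y − 5| < ε/75.
Choosing δ = min(2, ε/75) ensures both conditions, hence |(y^3 - 3y^2 + 2y + 8) − 68| < ε.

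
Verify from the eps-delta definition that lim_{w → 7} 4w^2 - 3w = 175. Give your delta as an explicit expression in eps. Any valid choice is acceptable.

Suppose eps > 0. We want delta > 0 such that 0 < |w − 7| < delta implies |(4w^2 - 3w) − 175| < eps.
(4w^2 - 3w) − 175 = 4w^2 - 3w - 175 = (w − 7)(4w + 25).
So |(4w^2 - 3w) − 175| = |w − 7|·|4w + 25|.
Require delta ≤ 2. Then |w − 7| < 2 gives |w| < 9, and by the triangle inequality |4w + 25| ≤ 4·9 + 25 = 61.
Hence |(4w^2 - 3w) − 175| ≤ 61|w − 7| < eps provided |w − 7| < eps/61.
Choosing delta = min(2, eps/61) ensures both conditions, hence |(4w^2 - 3w) − 175| < eps.

delta = min(2, eps/61)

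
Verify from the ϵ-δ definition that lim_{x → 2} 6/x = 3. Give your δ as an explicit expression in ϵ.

δ = min(1, (1/3)ϵ)

Fix ϵ > 0. We seek δ > 0 such that 0 < |x − 2| < δ implies |6/x − 3| < ϵ.
|6/x − 3| = 6·|2 − x|/(2·|x|) = 6|x − 2|/(2|x|).
Require δ ≤ 1 so that |x| > 2 − 1 = 1, hence 2|x| > 2.
Then |6/x − 3| < 6|x − 2|/2, which is < ϵ when |x − 2| < (1/3)ϵ.
Take δ = min(1, (1/3)ϵ). Then 0 < |x − 2| < δ gives both |x − 2| < 1 and |x − 2| < (1/3)ϵ, so |6/x − 3| < ϵ.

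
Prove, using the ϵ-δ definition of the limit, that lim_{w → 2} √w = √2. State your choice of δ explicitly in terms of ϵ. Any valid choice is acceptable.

Let ϵ > 0. We want δ > 0 such that 0 < |w − 2| < δ implies |√w − √2| < ϵ.
Rationalise: √w − √2 = (w − 2)/(√w + √2), so |√w − √2| = |w − 2|/(√w + √2).
Restrict δ ≤ 2 so that |w − 2| < 2 forces w > 0, and then √w + √2 > √2.
Hence |√w − √2| < |w − 2|/√2, which is < ϵ once |w − 2| < √2·ϵ.
Take δ = min(2, √2·ϵ). If 0 < |w − 2| < δ then w > 0 and |√w − √2| < |w − 2|/√2 < ϵ.

δ = min(2, √2·ϵ)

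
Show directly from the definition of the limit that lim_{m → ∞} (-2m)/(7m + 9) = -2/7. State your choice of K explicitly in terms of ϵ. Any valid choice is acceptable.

Let ϵ > 0 be given. For m ≥ 1, |(-2m)/(7m + 9) + 2/7| = |18|/(7(7m + 9)) = 18/(7(7m + 9)).
Since 7m + 9 ≥ 7m for m ≥ 1, this is ≤ 18/(7·7m) = (18/49)/m.
So |(-2m)/(7m + 9) + 2/7| < ϵ whenever m > (18/49)/ϵ.
Take K = (18/49)/ϵ. If m > K then |(-2m)/(7m + 9) + 2/7| ≤ (18/49)/m < ϵ.

K = (18/49)/ϵ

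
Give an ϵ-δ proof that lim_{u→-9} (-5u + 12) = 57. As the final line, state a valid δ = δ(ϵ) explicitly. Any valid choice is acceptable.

Let ϵ > 0. We need δ > 0 so that 0 < |u + 9| < δ implies |(-5u + 12) − 57| < ϵ.
|(-5u + 12) − 57| = |-5u - 45| = 5|u + 9|.
Thus it suffices that |u + 9| < ϵ/5.
Take δ = ϵ/5. If 0 < |u + 9| < δ then |(-5u + 12) − 57| = 5|u + 9| < 5·(ϵ/5) = ϵ.

δ = ϵ/5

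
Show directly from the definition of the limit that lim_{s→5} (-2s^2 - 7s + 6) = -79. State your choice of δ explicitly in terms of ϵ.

Fix ϵ > 0. We want δ > 0 such that 0 < |s − 5| < δ implies |(-2s^2 - 7s + 6) + 79| < ϵ.
(-2s^2 - 7s + 6) + 79 = -2s^2 - 7s + 85 = (s − 5)(-2s - 17).
So |(-2s^2 - 7s + 6) + 79| = |s − 5|·|-2s - 17|.
Assume first that |s − 5| < 1, so |s| < 6. Then |-2s - 17| ≤ 2·6 + 17 = 29.
Hence |(-2s^2 - 7s + 6) + 79| ≤ 29|s − 5| < ϵ provided |s − 5| < ϵ/29.
Take δ = min(1, ϵ/29). Then 0 < |s − 5| < δ gives both |s − 5| < 1 and |s − 5| < ϵ/29, so |(-2s^2 - 7s + 6) + 79| < ϵ.

δ = min(1, ϵ/29)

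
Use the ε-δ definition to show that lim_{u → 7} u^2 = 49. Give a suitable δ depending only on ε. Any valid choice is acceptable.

δ = min(1, ε/15)

Suppose ε > 0. We seek δ > 0 with 0 < |u − 7| < δ ⇒ |u^2 − 49| < ε.
Factor: u^2 − 49 = (u − 7)(u + 7), so |u^2 − 49| = |u − 7|·|u + 7|.
Impose δ ≤ 1 so that |u| < 8; then |u + 7| ≤ 15.
Hence |u^2 − 49| ≤ 15|u − 7|, which is < ε once |u − 7| < ε/15.
Take δ = min(1, ε/15). If 0 < |u − 7| < δ then both bounds hold and |u^2 − 49| ≤ 15|u − 7| < 15·(ε/15) = ε.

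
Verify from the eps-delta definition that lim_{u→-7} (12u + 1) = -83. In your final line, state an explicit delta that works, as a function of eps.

Let eps > 0 be given. We need delta > 0 so that 0 < |u + 7| < delta implies |(12u + 1) + 83| < eps.
|(12u + 1) + 83| = |12u + 84| = 12|u + 7|.
So 12|u + 7| < eps exactly when |u + 7| < eps/12.
Take delta = eps/12. If 0 < |u + 7| < delta then |(12u + 1) + 83| = 12|u + 7| < 12·(eps/12) = eps.

delta = eps/12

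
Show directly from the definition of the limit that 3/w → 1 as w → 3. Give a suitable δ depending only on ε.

Let ε > 0 be given. We seek δ > 0 such that 0 < |w − 3| < δ implies |3/w − 1| < ε.
|3/w − 1| = 3·|3 − w|/(3·|w|) = 3|w − 3|/(3|w|).
Restrict δ ≤ 3/2. Then |w − 3| < 3/2 gives |w| > 3/2, so 3|w| > 9/2.
Then |3/w − 1| < 3|w − 3|/(9/2), which is < ε when |w − 3| < (3/2)ε.
Take δ = min(3/2, (3/2)ε). Then 0 < |w − 3| < δ gives both |w − 3| < 3/2 and |w − 3| < (3/2)ε, so |3/w − 1| < ε.

δ = min(3/2, (3/2)ε)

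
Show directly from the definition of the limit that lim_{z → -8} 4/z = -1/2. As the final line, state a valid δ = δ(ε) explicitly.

δ = min(4, 8ε)

Let ε > 0. We seek δ > 0 such that 0 < |z + 8| < δ implies |4/z + 1/2| < ε.
|4/z + 1/2| = 4·|-8 − z|/(8·|z|) = 4|z + 8|/(8|z|).
Restrict δ ≤ 4. Then |z + 8| < 4 gives |z| > 4, so 8|z| > 32.
Then |4/z + 1/2| < 4|z + 8|/32, which is < ε when |z + 8| < 8ε.
Take δ = min(4, 8ε). Then 0 < |z + 8| < δ gives both |z + 8| < 4 and |z + 8| < 8ε, so |4/z + 1/2| < ε.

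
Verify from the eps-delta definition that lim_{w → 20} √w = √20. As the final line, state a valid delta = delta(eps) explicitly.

Let eps > 0. We want delta > 0 such that 0 < |w − 20| < delta implies |√w − √20| < eps.
Rationalise: √w − √20 = (w − 20)/(√w + √20), so |√w − √20| = |w − 20|/(√w + √20).
Restrict delta ≤ 20 so that |w − 20| < 20 forces w > 0, and then √w + √20 > √20.
Hence |√w − √20| < |w − 20|/√20, which is < eps once |w − 20| < √20·eps.
Take delta = min(20, √20·eps). If 0 < |w − 20| < delta then w > 0 and |√w − √20| < |w − 20|/√20 < eps.

delta = min(20, √20·eps)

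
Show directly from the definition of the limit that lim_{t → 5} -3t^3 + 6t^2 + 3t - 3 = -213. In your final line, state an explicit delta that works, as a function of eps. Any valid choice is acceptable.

Let eps > 0. We want delta > 0 such that 0 < |t − 5| < delta implies |(-3t^3 + 6t^2 + 3t - 3) + 213| < eps.
(-3t^3 + 6t^2 + 3t - 3) + 213 = -3t^3 + 6t^2 + 3t + 210 = (t − 5)(-3t^2 - 9t - 42).
So |(-3t^3 + 6t^2 + 3t - 3) + 213| = |t − 5|·|-3t^2 - 9t - 42|.
Require delta ≤ 2. Then |t − 5| < 2 gives |t| < 7, and by the triangle inequality |-3t^2 - 9t - 42| ≤ 3·7^2 + 9·7 + 42 = 252.
Hence |(-3t^3 + 6t^2 + 3t - 3) + 213| ≤ 252|t − 5| < eps provided |t − 5| < eps/252.
Take delta = min(2, eps/252). Then 0 < |t − 5| < delta gives both |t − 5| < 2 and |t − 5| < eps/252, so |(-3t^3 + 6t^2 + 3t - 3) + 213| < eps.

delta = min(2, eps/252)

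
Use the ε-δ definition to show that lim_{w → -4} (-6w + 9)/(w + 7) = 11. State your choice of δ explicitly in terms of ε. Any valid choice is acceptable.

δ = min(3/2, (3/34)ε)

Fix ε > 0. We want δ > 0 with 0 < |w + 4| < δ ⇒ |(-6w + 9)/(w + 7) − 11| < ε.
Combining over a common denominator, (-6w + 9)/(w + 7) − 11 = [(-6w + 9)·3 − 33·(w + 7)] / [3·(w + 7)] = -51(w + 4) / (3(w + 7)).
So |(-6w + 9)/(w + 7) − 11| = 51|w + 4| / (3·|w + 7|).
Restrict δ ≤ 3/2. Then |w + 4| < 3/2 gives |w + 7| = |(w + 4) + 3| ≥ 3 − 3/2 = 3/2.
Hence |(-6w + 9)/(w + 7) − 11| < 51|w + 4|/(3·(3/2)) = (34/3)|w + 4|, which is < ε once |w + 4| < (3/34)ε.
Take δ = min(3/2, (3/34)ε). Then 0 < |w + 4| < δ forces both bounds, so |(-6w + 9)/(w + 7) − 11| < ε.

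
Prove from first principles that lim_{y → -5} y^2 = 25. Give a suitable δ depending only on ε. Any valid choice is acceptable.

δ = min(1, ε/11)

Let ε > 0. We seek δ > 0 with 0 < |y + 5| < δ ⇒ |y^2 − 25| < ε.
Factor: y^2 − 25 = (y + 5)(y - 5), so |y^2 − 25| = |y + 5|·|y - 5|.
Restrict δ ≤ 1. Then |y + 5| < 1 gives |y| < 6, so by the triangle inequality |y - 5| ≤ 6 + 5 = 11.
Hence |y^2 − 25| ≤ 11|y + 5|, which is < ε once |y + 5| < ε/11.
Take δ = min(1, ε/11). If 0 < |y + 5| < δ then both bounds hold and |y^2 − 25| ≤ 11|y + 5| < 11·(ε/11) = ε.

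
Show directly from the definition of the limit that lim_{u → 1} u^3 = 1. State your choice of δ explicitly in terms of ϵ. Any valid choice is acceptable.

Let ϵ > 0 be given. We seek δ > 0 with 0 < |u − 1| < δ ⇒ |u^3 − 1| < ϵ.
Factor: u^3 − 1 = (u − 1)(u^2 + u + 1), so |u^3 − 1| = |u − 1|·|u^2 + u + 1|.
Restrict δ ≤ 1. Then |u − 1| < 1 gives |u| < 2, so by the triangle inequality |u^2 + u + 1| ≤ 2^2 + 2 + 1 = 7.
Hence |u^3 − 1| ≤ 7|u − 1|, which is < ϵ once |u − 1| < ϵ/7.
Take δ = min(1, ϵ/7). If 0 < |u − 1| < δ then both bounds hold and |u^3 − 1| ≤ 7|u − 1| < 7·(ϵ/7) = ϵ.

δ = min(1, ϵ/7)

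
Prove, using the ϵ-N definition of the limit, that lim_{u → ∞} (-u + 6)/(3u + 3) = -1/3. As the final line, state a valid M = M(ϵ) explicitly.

M = (7/3)/ϵ

Let ϵ > 0 be given. We seek M > 0 such that u > M implies |(-u + 6)/(3u + 3) + 1/3| < ϵ.
(-u + 6)/(3u + 3) + 1/3 = (3(-u + 6) − (-1)(3u + 3)) / (3(3u + 3)) = 21/(3(3u + 3)).
For u > 0 we have 3u + 3 > 3u, so |(-u + 6)/(3u + 3) + 1/3| = 21/(3(3u + 3)) < 21/(3·3u) = (7/3)/u.
Thus |(-u + 6)/(3u + 3) + 1/3| < ϵ whenever u > (7/3)/ϵ.
Take M = (7/3)/ϵ. If u > M then |(-u + 6)/(3u + 3) + 1/3| < (7/3)/u < ϵ.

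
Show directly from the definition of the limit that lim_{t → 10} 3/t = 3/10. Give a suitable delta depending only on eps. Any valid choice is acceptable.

Let eps > 0. We seek delta > 0 such that 0 < |t − 10| < delta implies |3/t − (3/10)| < eps.
|3/t − (3/10)| = 3·|10 − t|/(10·|t|) = 3|t − 10|/(10|t|).
Require delta ≤ 5 so that |t| > 10 − 5 = 5, hence 10|t| > 50.
Then |3/t − (3/10)| < 3|t − 10|/50, which is < eps when |t − 10| < (50/3)eps.
Take delta = min(5, (50/3)eps). Then 0 < |t − 10| < delta gives both |t − 10| < 5 and |t − 10| < (50/3)eps, so |3/t − (3/10)| < eps.

delta = min(5, (50/3)eps)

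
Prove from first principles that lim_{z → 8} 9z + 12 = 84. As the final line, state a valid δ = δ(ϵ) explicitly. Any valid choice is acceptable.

δ = ϵ/9

Let ϵ > 0 be given. We need δ > 0 so that 0 < |z − 8| < δ implies |(9z + 12) − 84| < ϵ.
Since (9z + 12) − 84 = 9(z − 8), we have |(9z + 12) − 84| = 9|z − 8|.
So 9|z − 8| < ϵ exactly when |z − 8| < ϵ/9.
Choosing δ = ϵ/9 gives |(9z + 12) − 84| = 9|z − 8| < ϵ whenever |z − 8| < δ.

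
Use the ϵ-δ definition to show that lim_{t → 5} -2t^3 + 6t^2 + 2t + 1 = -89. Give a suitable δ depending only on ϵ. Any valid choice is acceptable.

δ = min(1, ϵ/114)

Let ϵ > 0. We want δ > 0 such that 0 < |t − 5| < δ implies |(-2t^3 + 6t^2 + 2t + 1) + 89| < ϵ.
(-2t^3 + 6t^2 + 2t + 1) + 89 = -2t^3 + 6t^2 + 2t + 90 = (t − 5)(-2t^2 - 4t - 18).
So |(-2t^3 + 6t^2 + 2t + 1) + 89| = |t − 5|·|-2t^2 - 4t - 18|.
Assume first that |t − 5| < 1, so |t| < 6. Then |-2t^2 - 4t - 18| ≤ 2·6^2 + 4·6 + 18 = 114.
Hence |(-2t^3 + 6t^2 + 2t + 1) + 89| ≤ 114|t − 5| < ϵ provided |t − 5| < ϵ/114.
Take δ = min(1, ϵ/114). Then 0 < |t − 5| < δ gives both |t − 5| < 1 and |t − 5| < ϵ/114, so |(-2t^3 + 6t^2 + 2t + 1) + 89| < ϵ.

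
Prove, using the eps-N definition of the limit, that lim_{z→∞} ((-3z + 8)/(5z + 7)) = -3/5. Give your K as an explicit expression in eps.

K = (61/25)/eps

Fix eps > 0. We seek K > 0 such that z > K implies |(-3z + 8)/(5z + 7) + 3/5| < eps.
(-3z + 8)/(5z + 7) + 3/5 = (5(-3z + 8) − (-3)(5z + 7)) / (5(5z + 7)) = 61/(5(5z + 7)).
For z > 0 we have 5z + 7 > 5z, so |(-3z + 8)/(5z + 7) + 3/5| = 61/(5(5z + 7)) < 61/(5·5z) = (61/25)/z.
Thus |(-3z + 8)/(5z + 7) + 3/5| < eps whenever z > (61/25)/eps.
Take K = (61/25)/eps. If z > K then |(-3z + 8)/(5z + 7) + 3/5| < (61/25)/z < eps.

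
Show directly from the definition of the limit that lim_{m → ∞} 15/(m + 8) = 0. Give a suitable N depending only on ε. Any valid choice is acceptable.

N = 15/ε

Suppose ε > 0. For m ≥ 1, |15/(m + 8) − 0| = 15/(m + 8) ≤ 15/m.
We need 15/m < ε, i.e. m > 15/ε.
Take N = 15/ε. If m > N then |15/(m + 8)| ≤ 15/m < ε.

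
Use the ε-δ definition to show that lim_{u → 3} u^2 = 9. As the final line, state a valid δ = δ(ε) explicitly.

δ = min(1, ε/7)

Fix ε > 0. We seek δ > 0 with 0 < |u − 3| < δ ⇒ |u^2 − 9| < ε.
Factor: u^2 − 9 = (u − 3)(u + 3), so |u^2 − 9| = |u − 3|·|u + 3|.
Impose δ ≤ 1 so that |u| < 4; then |u + 3| ≤ 7.
Hence |u^2 − 9| ≤ 7|u − 3|, which is < ε once |u − 3| < ε/7.
Take δ = min(1, ε/7). If 0 < |u − 3| < δ then both bounds hold and |u^2 − 9| ≤ 7|u − 3| < 7·(ε/7) = ε.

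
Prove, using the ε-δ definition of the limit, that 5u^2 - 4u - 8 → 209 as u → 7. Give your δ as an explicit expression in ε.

Let ε > 0. We want δ > 0 such that 0 < |u − 7| < δ implies |(5u^2 - 4u - 8) − 209| < ε.
(5u^2 - 4u - 8) − 209 = 5u^2 - 4u - 217 = (u − 7)(5u + 31).
So |(5u^2 - 4u - 8) − 209| = |u − 7|·|5u + 31|.
Assume first that |u − 7| < 1, so |u| < 8. Then |5u + 31| ≤ 5·8 + 31 = 71.
Hence |(5u^2 - 4u - 8) − 209| ≤ 71|u − 7| < ε provided |u − 7| < ε/71.
Take δ = min(1, ε/71). Then 0 < |u − 7| < δ gives both |u − 7| < 1 and |u − 7| < ε/71, so |(5u^2 - 4u - 8) − 209| < ε.

δ = min(1, ε/71)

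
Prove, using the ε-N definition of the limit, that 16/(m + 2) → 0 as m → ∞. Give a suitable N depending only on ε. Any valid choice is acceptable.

Fix ε > 0. For m ≥ 1, |16/(m + 2) − 0| = 16/(m + 2) ≤ 16/m.
We need 16/m < ε, i.e. m > 16/ε.
Take N = 16/ε. If m > N then |16/(m + 2)| ≤ 16/m < ε.

N = 16/ε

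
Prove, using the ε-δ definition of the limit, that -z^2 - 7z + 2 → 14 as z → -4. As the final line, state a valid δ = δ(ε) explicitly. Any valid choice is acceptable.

Let ε > 0 be given. We want δ > 0 such that 0 < |z + 4| < δ implies |(-z^2 - 7z + 2) − 14| < ε.
(-z^2 - 7z + 2) − 14 = -z^2 - 7z - 12 = (z + 4)(-z - 3).
So |(-z^2 - 7z + 2) − 14| = |z + 4|·|-z - 3|.
Assume first that |z + 4| < 2, so |z| < 6. Then |-z - 3| ≤ 6 + 3 = 9.
Hence |(-z^2 - 7z + 2) − 14| ≤ 9|z + 4| < ε provided |z + 4| < ε/9.
Choosing δ = min(2, ε/9) ensures both conditions, hence |(-z^2 - 7z + 2) − 14| < ε.

δ = min(2, ε/9)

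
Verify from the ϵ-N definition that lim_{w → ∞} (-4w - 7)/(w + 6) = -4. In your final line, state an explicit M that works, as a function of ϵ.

M = 17/ϵ

Let ϵ > 0 be given. We seek M > 0 such that w > M implies |(-4w - 7)/(w + 6) + 4| < ϵ.
(-4w - 7)/(w + 6) + 4 = ((-4w - 7) − (-4)(w + 6)) / ((w + 6)) = 17/((w + 6)).
For w > 0 we have w + 6 > w, so |(-4w - 7)/(w + 6) + 4| = 17/((w + 6)) < 17/(w) = 17/w.
Thus |(-4w - 7)/(w + 6) + 4| < ϵ whenever w > 17/ϵ.
Take M = 17/ϵ. If w > M then |(-4w - 7)/(w + 6) + 4| < 17/w < ϵ.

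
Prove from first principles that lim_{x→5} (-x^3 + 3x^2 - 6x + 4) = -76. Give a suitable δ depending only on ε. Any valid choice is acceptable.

δ = min(1, ε/64)

Let ε > 0 be given. We want δ > 0 such that 0 < |x − 5| < δ implies |(-x^3 + 3x^2 - 6x + 4) + 76| < ε.
(-x^3 + 3x^2 - 6x + 4) + 76 = -x^3 + 3x^2 - 6x + 80 = (x − 5)(-x^2 - 2x - 16).
So |(-x^3 + 3x^2 - 6x + 4) + 76| = |x − 5|·|-x^2 - 2x - 16|.
Require δ ≤ 1. Then |x − 5| < 1 gives |x| < 6, and by the triangle inequality |-x^2 - 2x - 16| ≤ 6^2 + 2·6 + 16 = 64.
Hence |(-x^3 + 3x^2 - 6x + 4) + 76| ≤ 64|x − 5| < ε provided |x − 5| < ε/64.
Take δ = min(1, ε/64). Then 0 < |x − 5| < δ gives both |x − 5| < 1 and |x − 5| < ε/64, so |(-x^3 + 3x^2 - 6x + 4) + 76| < ε.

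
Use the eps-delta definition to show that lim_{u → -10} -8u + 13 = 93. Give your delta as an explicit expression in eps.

Let eps > 0. We need delta > 0 so that 0 < |u + 10| < delta implies |(-8u + 13) − 93| < eps.
|(-8u + 13) − 93| = |-8u - 80| = 8|u + 10|.
Thus it suffices that |u + 10| < eps/8.
Choosing delta = eps/8 gives |(-8u + 13) − 93| = 8|u + 10| < eps whenever |u + 10| < delta.

delta = eps/8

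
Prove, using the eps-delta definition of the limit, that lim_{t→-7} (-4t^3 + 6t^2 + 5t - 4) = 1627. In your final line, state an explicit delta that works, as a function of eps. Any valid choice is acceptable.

Let eps > 0. We want delta > 0 such that 0 < |t + 7| < delta implies |(-4t^3 + 6t^2 + 5t - 4) − 1627| < eps.
(-4t^3 + 6t^2 + 5t - 4) − 1627 = -4t^3 + 6t^2 + 5t - 1631 = (t + 7)(-4t^2 + 34t - 233).
So |(-4t^3 + 6t^2 + 5t - 4) − 1627| = |t + 7|·|-4t^2 + 34t - 233|.
Assume first that |t + 7| < 1, so |t| < 8. Then |-4t^2 + 34t - 233| ≤ 4·8^2 + 34·8 + 233 = 761.
Hence |(-4t^3 + 6t^2 + 5t - 4) − 1627| ≤ 761|t + 7| < eps provided |t + 7| < eps/761.
Take delta = min(1, eps/761). Then 0 < |t + 7| < delta gives both |t + 7| < 1 and |t + 7| < eps/761, so |(-4t^3 + 6t^2 + 5t - 4) − 1627| < eps.

delta = min(1, eps/761)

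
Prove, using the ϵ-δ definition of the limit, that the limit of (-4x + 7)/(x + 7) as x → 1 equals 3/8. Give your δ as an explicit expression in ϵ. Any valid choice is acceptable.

δ = min(4, (32/35)ϵ)

Let ϵ > 0 be given. We want δ > 0 with 0 < |x − 1| < δ ⇒ |(-4x + 7)/(x + 7) − (3/8)| < ϵ.
Combining over a common denominator, (-4x + 7)/(x + 7) − (3/8) = [(-4x + 7)·8 − 3·(x + 7)] / [8·(x + 7)] = -35(x − 1) / (8(x + 7)).
So |(-4x + 7)/(x + 7) − (3/8)| = 35|x − 1| / (8·|x + 7|).
Restrict δ ≤ 4. Then |x − 1| < 4 gives |x + 7| = |(x − 1) + 8| ≥ 8 − 4 = 4.
Hence |(-4x + 7)/(x + 7) − (3/8)| < 35|x − 1|/(8·4) = (35/32)|x − 1|, which is < ϵ once |x − 1| < (32/35)ϵ.
Take δ = min(4, (32/35)ϵ). Then 0 < |x − 1| < δ forces both bounds, so |(-4x + 7)/(x + 7) − (3/8)| < ϵ.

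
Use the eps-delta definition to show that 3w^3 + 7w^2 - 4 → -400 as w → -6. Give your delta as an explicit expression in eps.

delta = min(2, eps/346)

Suppose eps > 0. We want delta > 0 such that 0 < |w + 6| < delta implies |(3w^3 + 7w^2 - 4) + 400| < eps.
(3w^3 + 7w^2 - 4) + 400 = 3w^3 + 7w^2 + 396 = (w + 6)(3w^2 - 11w + 66).
So |(3w^3 + 7w^2 - 4) + 400| = |w + 6|·|3w^2 - 11w + 66|.
Require delta ≤ 2. Then |w + 6| < 2 gives |w| < 8, and by the triangle inequality |3w^2 - 11w + 66| ≤ 3·8^2 + 11·8 + 66 = 346.
Hence |(3w^3 + 7w^2 - 4) + 400| ≤ 346|w + 6| < eps provided |w + 6| < eps/346.
Choosing delta = min(2, eps/346) ensures both conditions, hence |(3w^3 + 7w^2 - 4) + 400| < eps.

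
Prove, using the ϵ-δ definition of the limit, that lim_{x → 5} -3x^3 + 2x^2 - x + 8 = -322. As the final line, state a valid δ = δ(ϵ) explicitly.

Fix ϵ > 0. We want δ > 0 such that 0 < |x − 5| < δ implies |(-3x^3 + 2x^2 - x + 8) + 322| < ϵ.
(-3x^3 + 2x^2 - x + 8) + 322 = -3x^3 + 2x^2 - x + 330 = (x − 5)(-3x^2 - 13x - 66).
So |(-3x^3 + 2x^2 - x + 8) + 322| = |x − 5|·|-3x^2 - 13x - 66|.
Require δ ≤ 2. Then |x − 5| < 2 gives |x| < 7, and by the triangle inequality |-3x^2 - 13x - 66| ≤ 3·7^2 + 13·7 + 66 = 304.
Hence |(-3x^3 + 2x^2 - x + 8) + 322| ≤ 304|x − 5| < ϵ provided |x − 5| < ϵ/304.
Choosing δ = min(2, ϵ/304) ensures both conditions, hence |(-3x^3 + 2x^2 - x + 8) + 322| < ϵ.

δ = min(2, ϵ/304)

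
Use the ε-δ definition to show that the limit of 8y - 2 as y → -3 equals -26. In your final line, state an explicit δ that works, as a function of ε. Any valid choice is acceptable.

δ = ε/8

Suppose ε > 0. We need δ > 0 so that 0 < |y + 3| < δ implies |(8y - 2) + 26| < ε.
|(8y - 2) + 26| = |8y + 24| = 8|y + 3|.
So 8|y + 3| < ε exactly when |y + 3| < ε/8.
Choosing δ = ε/8 gives |(8y - 2) + 26| = 8|y + 3| < ε whenever |y + 3| < δ.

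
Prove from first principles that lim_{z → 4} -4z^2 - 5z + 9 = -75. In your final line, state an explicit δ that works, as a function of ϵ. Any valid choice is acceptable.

δ = min(1, ϵ/41)

Suppose ϵ > 0. We want δ > 0 such that 0 < |z − 4| < δ implies |(-4z^2 - 5z + 9) + 75| < ϵ.
(-4z^2 - 5z + 9) + 75 = -4z^2 - 5z + 84 = (z − 4)(-4z - 21).
So |(-4z^2 - 5z + 9) + 75| = |z − 4|·|-4z - 21|.
Require δ ≤ 1. Then |z − 4| < 1 gives |z| < 5, and by the triangle inequality |-4z - 21| ≤ 4·5 + 21 = 41.
Hence |(-4z^2 - 5z + 9) + 75| ≤ 41|z − 4| < ϵ provided |z − 4| < ϵ/41.
Take δ = min(1, ϵ/41). Then 0 < |z − 4| < δ gives both |z − 4| < 1 and |z − 4| < ϵ/41, so |(-4z^2 - 5z + 9) + 75| < ϵ.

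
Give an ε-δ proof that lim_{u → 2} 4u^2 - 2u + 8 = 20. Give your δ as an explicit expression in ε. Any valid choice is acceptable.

Let ε > 0 be given. We want δ > 0 such that 0 < |u − 2| < δ implies |(4u^2 - 2u + 8) − 20| < ε.
(4u^2 - 2u + 8) − 20 = 4u^2 - 2u - 12 = (u − 2)(4u + 6).
So |(4u^2 - 2u + 8) − 20| = |u − 2|·|4u + 6|.
Assume first that |u − 2| < 1, so |u| < 3. Then |4u + 6| ≤ 4·3 + 6 = 18.
Hence |(4u^2 - 2u + 8) − 20| ≤ 18|u − 2| < ε provided |u − 2| < ε/18.
Choosing δ = min(1, ε/18) ensures both conditions, hence |(4u^2 - 2u + 8) − 20| < ε.

δ = min(1, ε/18)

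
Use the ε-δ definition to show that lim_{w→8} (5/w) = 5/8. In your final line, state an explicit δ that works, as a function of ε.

δ = min(4, (32/5)ε)

Suppose ε > 0. We seek δ > 0 such that 0 < |w − 8| < δ implies |5/w − (5/8)| < ε.
|5/w − (5/8)| = 5·|8 − w|/(8·|w|) = 5|w − 8|/(8|w|).
Restrict δ ≤ 4. Then |w − 8| < 4 gives |w| > 4, so 8|w| > 32.
Then |5/w − (5/8)| < 5|w − 8|/32, which is < ε when |w − 8| < (32/5)ε.
Take δ = min(4, (32/5)ε). Then 0 < |w − 8| < δ gives both |w − 8| < 4 and |w − 8| < (32/5)ε, so |5/w − (5/8)| < ε.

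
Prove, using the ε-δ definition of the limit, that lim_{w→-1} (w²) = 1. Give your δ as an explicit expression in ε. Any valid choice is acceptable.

Fix ε > 0. We seek δ > 0 with 0 < |w + 1| < δ ⇒ |w² − 1| < ε.
Factor: w² − 1 = (w + 1)(w - 1), so |w² − 1| = |w + 1|·|w - 1|.
Impose δ ≤ 1 so that |w| < 2; then |w - 1| ≤ 3.
Hence |w² − 1| ≤ 3|w + 1|, which is < ε once |w + 1| < ε/3.
Take δ = min(1, ε/3). If 0 < |w + 1| < δ then both bounds hold and |w² − 1| ≤ 3|w + 1| < 3·(ε/3) = ε.

δ = min(1, ε/3)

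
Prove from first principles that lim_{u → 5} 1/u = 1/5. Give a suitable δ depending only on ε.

δ = min(5/2, (25/2)ε)

Let ε > 0 be given. We seek δ > 0 such that 0 < |u − 5| < δ implies |1/u − (1/5)| < ε.
|1/u − (1/5)| = |5 − u|/(5·|u|) = |u − 5|/(5|u|).
Require δ ≤ 5/2 so that |u| > 5 − 5/2 = 5/2, hence 5|u| > 25/2.
Then |1/u − (1/5)| < |u − 5|/(25/2), which is < ε when |u − 5| < (25/2)ε.
Take δ = min(5/2, (25/2)ε). Then 0 < |u − 5| < δ gives both |u − 5| < 5/2 and |u − 5| < (25/2)ε, so |1/u − (1/5)| < ε.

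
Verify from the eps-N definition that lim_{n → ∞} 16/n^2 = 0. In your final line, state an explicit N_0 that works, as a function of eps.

Let eps > 0 be given. For n ≥ 1, |16/n^2 − 0| = 16/n^2.
16/n^2 < eps ⇔ n^2 > 16/eps ⇔ n > (16/eps)^{1/2}.
Take N_0 = (16/eps)^{1/2}. Then n > N_0 implies 16/n^2 < eps.

N_0 = (16/eps)^{1/2}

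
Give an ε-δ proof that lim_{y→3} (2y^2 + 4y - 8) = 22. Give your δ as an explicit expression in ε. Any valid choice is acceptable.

δ = min(1, ε/18)

Let ε > 0 be given. We want δ > 0 such that 0 < |y − 3| < δ implies |(2y^2 + 4y - 8) − 22| < ε.
(2y^2 + 4y - 8) − 22 = 2y^2 + 4y - 30 = (y − 3)(2y + 10).
So |(2y^2 + 4y - 8) − 22| = |y − 3|·|2y + 10|.
Require δ ≤ 1. Then |y − 3| < 1 gives |y| < 4, and by the triangle inequality |2y + 10| ≤ 2·4 + 10 = 18.
Hence |(2y^2 + 4y - 8) − 22| ≤ 18|y − 3| < ε provided |y − 3| < ε/18.
Take δ = min(1, ε/18). Then 0 < |y − 3| < δ gives both |y − 3| < 1 and |y − 3| < ε/18, so |(2y^2 + 4y - 8) − 22| < ε.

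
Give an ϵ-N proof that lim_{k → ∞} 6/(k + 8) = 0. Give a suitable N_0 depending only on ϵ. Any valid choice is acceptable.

N_0 = 6/ϵ

Fix ϵ > 0. For k ≥ 1, |6/(k + 8) − 0| = 6/(k + 8) ≤ 6/k.
We need 6/k < ϵ, i.e. k > 6/ϵ.
Take N_0 = 6/ϵ. If k > N_0 then |6/(k + 8)| ≤ 6/k < ϵ.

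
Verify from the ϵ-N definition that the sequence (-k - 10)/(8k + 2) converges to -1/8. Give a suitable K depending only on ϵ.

K = (39/32)/ϵ

Fix ϵ > 0. For k ≥ 1, |(-k - 10)/(8k + 2) + 1/8| = |-78|/(8(8k + 2)) = 78/(8(8k + 2)).
Since 8k + 2 ≥ 8k for k ≥ 1, this is ≤ 78/(8·8k) = (39/32)/k.
So |(-k - 10)/(8k + 2) + 1/8| < ϵ whenever k > (39/32)/ϵ.
Take K = (39/32)/ϵ. If k > K then |(-k - 10)/(8k + 2) + 1/8| ≤ (39/32)/k < ϵ.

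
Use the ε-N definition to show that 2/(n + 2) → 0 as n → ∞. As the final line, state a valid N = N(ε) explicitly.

Suppose ε > 0. For n ≥ 1, |2/(n + 2) − 0| = 2/(n + 2) ≤ 2/n.
We need 2/n < ε, i.e. n > 2/ε.
Take N = 2/ε. If n > N then |2/(n + 2)| ≤ 2/n < ε.

N = 2/ε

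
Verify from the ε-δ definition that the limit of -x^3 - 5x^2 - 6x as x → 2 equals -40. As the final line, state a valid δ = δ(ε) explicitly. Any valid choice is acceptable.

δ = min(1, ε/50)

Fix ε > 0. We want δ > 0 such that 0 < |x − 2| < δ implies |(-x^3 - 5x^2 - 6x) + 40| < ε.
(-x^3 - 5x^2 - 6x) + 40 = -x^3 - 5x^2 - 6x + 40 = (x − 2)(-x^2 - 7x - 20).
So |(-x^3 - 5x^2 - 6x) + 40| = |x − 2|·|-x^2 - 7x - 20|.
Assume first that |x − 2| < 1, so |x| < 3. Then |-x^2 - 7x - 20| ≤ 3^2 + 7·3 + 20 = 50.
Hence |(-x^3 - 5x^2 - 6x) + 40| ≤ 50|x − 2| < ε provided |x − 2| < ε/50.
Choosing δ = min(1, ε/50) ensures both conditions, hence |(-x^3 - 5x^2 - 6x) + 40| < ε.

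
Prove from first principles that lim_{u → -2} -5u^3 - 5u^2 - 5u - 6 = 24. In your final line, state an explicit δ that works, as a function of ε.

Let ε > 0. We want δ > 0 such that 0 < |u + 2| < δ implies |(-5u^3 - 5u^2 - 5u - 6) − 24| < ε.
(-5u^3 - 5u^2 - 5u - 6) − 24 = -5u^3 - 5u^2 - 5u - 30 = (u + 2)(-5u^2 + 5u - 15).
So |(-5u^3 - 5u^2 - 5u - 6) − 24| = |u + 2|·|-5u^2 + 5u - 15|.
Require δ ≤ 2. Then |u + 2| < 2 gives |u| < 4, and by the triangle inequality |-5u^2 + 5u - 15| ≤ 5·4^2 + 5·4 + 15 = 115.
Hence |(-5u^3 - 5u^2 - 5u - 6) − 24| ≤ 115|u + 2| < ε provided |u + 2| < ε/115.
Take δ = min(2, ε/115). Then 0 < |u + 2| < δ gives both |u + 2| < 2 and |u + 2| < ε/115, so |(-5u^3 - 5u^2 - 5u - 6) − 24| < ε.

δ = min(2, ε/115)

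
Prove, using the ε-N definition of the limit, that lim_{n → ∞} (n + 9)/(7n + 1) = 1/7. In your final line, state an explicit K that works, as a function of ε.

Suppose ε > 0. For n ≥ 1, |(n + 9)/(7n + 1) − (1/7)| = |62|/(7(7n + 1)) = 62/(7(7n + 1)).
Since 7n + 1 ≥ 7n for n ≥ 1, this is ≤ 62/(7·7n) = (62/49)/n.
So |(n + 9)/(7n + 1) − (1/7)| < ε whenever n > (62/49)/ε.
Take K = (62/49)/ε. If n > K then |(n + 9)/(7n + 1) − (1/7)| ≤ (62/49)/n < ε.

K = (62/49)/ε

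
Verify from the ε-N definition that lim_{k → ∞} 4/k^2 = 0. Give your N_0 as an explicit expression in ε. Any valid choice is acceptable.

N_0 = (4/ε)^{1/2}

Suppose ε > 0. For k ≥ 1, |4/k^2 − 0| = 4/k^2.
4/k^2 < ε ⇔ k^2 > 4/ε ⇔ k > (4/ε)^{1/2}.
Take N_0 = (4/ε)^{1/2}. Then k > N_0 implies 4/k^2 < ε.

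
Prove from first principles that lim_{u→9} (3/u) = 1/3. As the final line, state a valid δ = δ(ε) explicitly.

δ = min(9/2, (27/2)ε)

Suppose ε > 0. We seek δ > 0 such that 0 < |u − 9| < δ implies |3/u − (1/3)| < ε.
|3/u − (1/3)| = 3·|9 − u|/(9·|u|) = 3|u − 9|/(9|u|).
Restrict δ ≤ 9/2. Then |u − 9| < 9/2 gives |u| > 9/2, so 9|u| > 81/2.
Then |3/u − (1/3)| < 3|u − 9|/(81/2), which is < ε when |u − 9| < (27/2)ε.
Take δ = min(9/2, (27/2)ε). Then 0 < |u − 9| < δ gives both |u − 9| < 9/2 and |u − 9| < (27/2)ε, so |3/u − (1/3)| < ε.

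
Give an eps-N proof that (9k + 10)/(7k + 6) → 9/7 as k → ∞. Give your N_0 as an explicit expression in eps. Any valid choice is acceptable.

N_0 = (16/49)/eps

Let eps > 0 be given. For k ≥ 1, |(9k + 10)/(7k + 6) − (9/7)| = |16|/(7(7k + 6)) = 16/(7(7k + 6)).
Since 7k + 6 ≥ 7k for k ≥ 1, this is ≤ 16/(7·7k) = (16/49)/k.
So |(9k + 10)/(7k + 6) − (9/7)| < eps whenever k > (16/49)/eps.
Take N_0 = (16/49)/eps. If k > N_0 then |(9k + 10)/(7k + 6) − (9/7)| ≤ (16/49)/k < eps.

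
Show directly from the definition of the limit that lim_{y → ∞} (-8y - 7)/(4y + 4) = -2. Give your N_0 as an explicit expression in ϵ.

Fix ϵ > 0. We seek N_0 > 0 such that y > N_0 implies |(-8y - 7)/(4y + 4) + 2| < ϵ.
(-8y - 7)/(4y + 4) + 2 = (4(-8y - 7) − (-8)(4y + 4)) / (4(4y + 4)) = 4/(4(4y + 4)).
For y > 0 we have 4y + 4 > 4y, so |(-8y - 7)/(4y + 4) + 2| = 4/(4(4y + 4)) < 4/(4·4y) = (1/4)/y.
Thus |(-8y - 7)/(4y + 4) + 2| < ϵ whenever y > (1/4)/ϵ.
Take N_0 = (1/4)/ϵ. If y > N_0 then |(-8y - 7)/(4y + 4) + 2| < (1/4)/y < ϵ.

N_0 = (1/4)/ϵ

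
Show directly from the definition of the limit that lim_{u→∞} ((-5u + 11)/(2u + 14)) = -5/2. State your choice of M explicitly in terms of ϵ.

Fix ϵ > 0. We seek M > 0 such that u > M implies |(-5u + 11)/(2u + 14) + 5/2| < ϵ.
(-5u + 11)/(2u + 14) + 5/2 = (2(-5u + 11) − (-5)(2u + 14)) / (2(2u + 14)) = 92/(2(2u + 14)).
For u > 0 we have 2u + 14 > 2u, so |(-5u + 11)/(2u + 14) + 5/2| = 92/(2(2u + 14)) < 92/(2·2u) = 23/u.
Thus |(-5u + 11)/(2u + 14) + 5/2| < ϵ whenever u > 23/ϵ.
Take M = 23/ϵ. If u > M then |(-5u + 11)/(2u + 14) + 5/2| < 23/u < ϵ.

M = 23/ϵ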